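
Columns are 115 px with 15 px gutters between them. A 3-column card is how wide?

3 columns plus 2 gutters: 345 + 30 = 375 px.

375 px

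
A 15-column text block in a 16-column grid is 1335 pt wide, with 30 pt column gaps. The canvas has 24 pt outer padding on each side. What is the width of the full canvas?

Subtracting 14 column gaps of 30 leaves 915 for 15 columns, so c = 61 pt.
Adding margins, columns and gutters: 48 + 976 + 450 = 1474 pt.

1474 pt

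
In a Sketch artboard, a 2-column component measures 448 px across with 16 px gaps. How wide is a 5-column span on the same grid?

2c + 1·16 = 448 → 2c = 432 → c = 216 px.
Span of 5: 5·216 + 4·16 = 1080 + 64 = 1144 px.

1144 px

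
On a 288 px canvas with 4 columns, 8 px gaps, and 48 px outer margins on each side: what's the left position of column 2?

98 px

Subtract both margins: 288 − 2·48 = 192 px.
192 − 3·8 = 168; ÷4 gives c = 42 px.
Before column 2: the margin + 1 column + 1 gap.
Offset = 48 + 1·(42 + 8) = 48 + 50 = 98 px.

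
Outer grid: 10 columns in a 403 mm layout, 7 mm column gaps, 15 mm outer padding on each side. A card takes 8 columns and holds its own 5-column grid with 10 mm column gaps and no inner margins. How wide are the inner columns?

51.4 mm

Subtract both margins: 403 − 2·15 = 373 mm.
373 − 9·7 = 310; ÷10 gives c = 31 mm.
Span of 8: 8·31 + 7·7 = 248 + 49 = 297 mm.
5 columns + 4 column gaps: 5d + 4·10 = 297.
5d = 297 − 40 = 257, so d = 51.4 mm.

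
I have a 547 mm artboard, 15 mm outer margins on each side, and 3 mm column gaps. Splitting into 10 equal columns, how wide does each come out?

Take off 30 mm of margins, leaving 517 mm.
517 − 9·3 = 490; ÷10 gives c = 49 mm.

49 mm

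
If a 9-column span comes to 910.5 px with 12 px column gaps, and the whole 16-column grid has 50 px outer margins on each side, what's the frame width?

9 columns + 8 column gaps: 9c + 8·12 = 910.5.
9c = 910.5 − 96 = 814.5, so c = 90.5 px.
Frame = 2·50 + 16·90.5 + 15·12 = 100 + 1448 + 180 = 1728 px.

1728 px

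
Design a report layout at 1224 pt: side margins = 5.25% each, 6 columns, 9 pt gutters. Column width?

Each margin = 5.25% of 1224 = 64.26 pt; content = 1224 − 2·64.26 = 1095.48 pt.
Subtracting 5 gutters of 9 leaves 1050.48 for 6 columns, so c = 175.08 pt.

175.08 pt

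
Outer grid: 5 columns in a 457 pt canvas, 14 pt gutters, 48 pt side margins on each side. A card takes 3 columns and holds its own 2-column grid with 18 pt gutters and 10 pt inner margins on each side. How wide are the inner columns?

86.5 pt

Take off 96 pt of margins, leaving 361 pt.
361 − 4·14 = 305; ÷5 gives c = 61 pt.
3-column span = 3·61 + 2·14 = 211 pt.
Inner content = 211 − 2·10 = 191 pt.
191 − 1·18 = 173; ÷2 gives d = 86.5 pt.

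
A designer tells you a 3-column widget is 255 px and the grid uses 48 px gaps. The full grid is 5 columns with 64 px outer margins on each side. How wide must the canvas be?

255 − 2·48 = 159; ÷3 gives c = 53 px.
Canvas = 2·64 + 5·53 + 4·48 = 128 + 265 + 192 = 585 px.

585 px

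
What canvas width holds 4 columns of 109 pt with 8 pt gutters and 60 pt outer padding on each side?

Canvas = 2·60 + 4·109 + 3·8 = 120 + 436 + 24 = 580 pt.

580 pt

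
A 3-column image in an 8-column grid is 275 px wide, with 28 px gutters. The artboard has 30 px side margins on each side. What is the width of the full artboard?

275 − 2·28 = 219; ÷3 gives c = 73 px.
Adding margins, columns and gutters: 60 + 584 + 196 = 840 px.

840 px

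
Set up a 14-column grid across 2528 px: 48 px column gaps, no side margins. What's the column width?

136 px

14c + 13·48 = 2528 → 14c = 1904 → c = 136 px.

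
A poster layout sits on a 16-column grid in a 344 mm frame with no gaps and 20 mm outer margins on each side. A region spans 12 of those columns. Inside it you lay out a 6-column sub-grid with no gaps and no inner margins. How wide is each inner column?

38 mm

Take off 40 mm of margins, leaving 304 mm.
With no gaps, each column is 304/16 = 19 mm.
12-column span = 12·19 = 228 mm.
228 / 6 = 38 mm per column.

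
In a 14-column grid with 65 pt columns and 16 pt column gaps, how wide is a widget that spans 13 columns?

13-column span = 13·65 + 12·16 = 1037 pt.

1037 pt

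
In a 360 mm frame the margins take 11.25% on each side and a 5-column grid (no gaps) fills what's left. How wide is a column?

55.8 mm

Each margin = 11.25% of 360 = 40.5 mm; content = 360 − 2·40.5 = 279 mm.
279 / 5 = 55.8 mm per column.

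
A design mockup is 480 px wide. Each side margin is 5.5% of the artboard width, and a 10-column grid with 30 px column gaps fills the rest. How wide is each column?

Each margin = 5.5% of 480 = 26.4 px; content = 480 − 2·26.4 = 427.2 px.
427.2 − 9·30 = 157.2; ÷10 gives c = 15.72 px.

15.72 px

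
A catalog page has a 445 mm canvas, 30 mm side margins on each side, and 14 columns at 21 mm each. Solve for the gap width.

Content width = 445 − 2·30 = 385 mm.
14 columns take 14·21 = 294 mm; remaining 91 splits into 13 gaps.
g = 91 / 13 = 7 mm.

7 mm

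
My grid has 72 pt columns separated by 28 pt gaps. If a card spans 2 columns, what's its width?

2-column span = 2·72 + 1·28 = 172 pt.

172 pt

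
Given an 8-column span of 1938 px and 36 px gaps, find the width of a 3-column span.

Subtracting 7 gaps of 36 leaves 1686 for 8 columns, so c = 210.75 px.
3-column span = 3·210.75 + 2·36 = 704.25 px.

704.25 px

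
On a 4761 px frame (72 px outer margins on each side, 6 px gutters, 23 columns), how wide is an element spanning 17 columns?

Content width = 4761 − 2·72 = 4617 px.
23c + 22·6 = 4617 → 23c = 4485 → c = 195 px.
Span of 17: 17·195 + 16·6 = 3315 + 96 = 3411 px.

3411 px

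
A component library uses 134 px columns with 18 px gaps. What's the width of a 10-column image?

1502 px

10-column span = 10·134 + 9·18 = 1502 px.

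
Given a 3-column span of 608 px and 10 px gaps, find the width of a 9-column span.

3c + 2·10 = 608 → 3c = 588 → c = 196 px.
Span of 9: 9·196 + 8·10 = 1764 + 80 = 1844 px.

1844 px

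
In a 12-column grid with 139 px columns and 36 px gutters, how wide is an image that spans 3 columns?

3-column span = 3·139 + 2·36 = 489 px.

489 px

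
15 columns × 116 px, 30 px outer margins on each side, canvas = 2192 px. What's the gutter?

28 px

Inside the margins: 2192 − 60 = 2132 px.
15 columns take 15·116 = 1740 px; remaining 392 splits into 14 gutters.
g = 392 / 14 = 28 px.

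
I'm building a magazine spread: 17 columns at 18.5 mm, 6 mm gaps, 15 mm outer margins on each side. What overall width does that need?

Total width: 2·15 + 17·18.5 + 16·6 = 440.5 mm.

440.5 mm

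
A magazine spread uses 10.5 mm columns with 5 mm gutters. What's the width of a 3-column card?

41.5 mm

3-column span = 3·10.5 + 2·5 = 41.5 mm.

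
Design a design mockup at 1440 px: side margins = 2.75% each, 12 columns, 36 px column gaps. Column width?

1440 × (1 − 2·2.75%) = 1440 × 94.5% = 1360.8 px for the columns.
1360.8 − 11·36 = 964.8; ÷12 gives c = 80.4 px.

80.4 px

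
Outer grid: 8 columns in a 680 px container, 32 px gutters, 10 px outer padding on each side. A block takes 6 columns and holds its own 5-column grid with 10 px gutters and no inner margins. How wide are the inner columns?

89.4 px

Take off 20 px of margins, leaving 660 px.
Subtracting 7 gutters of 32 leaves 436 for 8 columns, so c = 54.5 px.
Span of 6: 6·54.5 + 5·32 = 327 + 160 = 487 px.
Subtracting 4 gutters of 10 leaves 447 for 5 columns, so d = 89.4 px.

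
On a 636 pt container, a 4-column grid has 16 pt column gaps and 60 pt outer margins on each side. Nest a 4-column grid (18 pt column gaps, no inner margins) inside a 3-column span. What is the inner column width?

82.25 pt

Inside the margins: 636 − 120 = 516 pt.
Subtracting 3 column gaps of 16 leaves 468 for 4 columns, so c = 117 pt.
Span of 3: 3·117 + 2·16 = 351 + 32 = 383 pt.
4d + 3·18 = 383 → 4d = 329 → d = 82.25 pt.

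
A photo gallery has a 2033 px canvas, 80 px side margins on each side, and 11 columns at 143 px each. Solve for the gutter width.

30 px

Inside the margins: 2033 − 160 = 1873 px.
11·143 + 10g = 1873 → 10g = 300 → g = 30 px.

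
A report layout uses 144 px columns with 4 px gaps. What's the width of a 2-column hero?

292 px

2 columns plus 1 gap: 288 + 4 = 292 px.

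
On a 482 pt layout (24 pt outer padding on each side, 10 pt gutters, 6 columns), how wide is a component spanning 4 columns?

286 pt

Inside the margins: 482 − 48 = 434 pt.
Subtracting 5 gutters of 10 leaves 384 for 6 columns, so c = 64 pt.
4-column span = 4·64 + 3·10 = 286 pt.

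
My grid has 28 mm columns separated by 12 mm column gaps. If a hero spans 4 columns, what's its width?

148 mm

4-column span = 4·28 + 3·12 = 148 mm.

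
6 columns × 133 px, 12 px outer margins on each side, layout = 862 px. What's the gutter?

Take off 24 px of margins, leaving 838 px.
Columns use 798 px, leaving 40 px across 5 gutters = 8 px each.

8 px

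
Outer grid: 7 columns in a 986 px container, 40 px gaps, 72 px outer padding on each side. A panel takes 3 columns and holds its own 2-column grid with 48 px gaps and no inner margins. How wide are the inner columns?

Take off 144 px of margins, leaving 842 px.
7c + 6·40 = 842 → 7c = 602 → c = 86 px.
3-column span = 3·86 + 2·40 = 338 px.
Subtracting 1 gap of 48 leaves 290 for 2 columns, so d = 145 px.

145 px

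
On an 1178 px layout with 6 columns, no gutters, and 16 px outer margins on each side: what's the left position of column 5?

Inside the margins: 1178 − 32 = 1146 px.
6c = 1146 → c = 191 px.
Column 5 starts at margin + 4·(column + gutter) = 16 + 4·191 = 780 px.

780 px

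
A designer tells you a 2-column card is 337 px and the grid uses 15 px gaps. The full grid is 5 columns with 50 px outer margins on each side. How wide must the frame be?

965 px

2c + 1·15 = 337 → 2c = 322 → c = 161 px.
Total width: 2·50 + 5·161 + 4·15 = 965 px.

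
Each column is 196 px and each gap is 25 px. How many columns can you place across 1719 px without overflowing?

7 columns

7 columns: 7·196 + 6·25 = 1522 px ≤ 1719.
8 columns: 1743 px > 1719. So 7.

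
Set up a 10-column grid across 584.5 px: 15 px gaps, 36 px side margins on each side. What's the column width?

Inside the margins: 584.5 − 72 = 512.5 px.
10 columns + 9 gaps: 10c + 9·15 = 512.5.
10c = 512.5 − 135 = 377.5, so c = 37.75 px.

37.75 px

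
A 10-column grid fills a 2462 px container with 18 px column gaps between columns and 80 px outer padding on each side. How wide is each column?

Subtract both margins: 2462 − 2·80 = 2302 px.
2302 − 9·18 = 2140; ÷10 gives c = 214 px.

214 px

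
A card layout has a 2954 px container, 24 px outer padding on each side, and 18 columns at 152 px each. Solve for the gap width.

Take off 48 px of margins, leaving 2906 px.
18·152 + 17g = 2906 → 17g = 170 → g = 10 px.

10 px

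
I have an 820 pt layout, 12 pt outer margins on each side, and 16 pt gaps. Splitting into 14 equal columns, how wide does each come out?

42 pt

Take off 24 pt of margins, leaving 796 pt.
14c + 13·16 = 796 → 14c = 588 → c = 42 pt.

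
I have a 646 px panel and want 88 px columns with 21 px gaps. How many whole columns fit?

k columns need k·88 + (k−1)·21 = k·109 − 21.
k·109 − 21 ≤ 646 → k ≤ 667 / 109 ≈ 6.12, so k = 6.

6 columns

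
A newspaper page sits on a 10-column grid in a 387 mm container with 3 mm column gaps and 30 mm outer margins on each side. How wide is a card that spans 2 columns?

63 mm

Take off 60 mm of margins, leaving 327 mm.
Subtracting 9 column gaps of 3 leaves 300 for 10 columns, so c = 30 mm.
2 columns plus 1 column gap: 60 + 3 = 63 mm.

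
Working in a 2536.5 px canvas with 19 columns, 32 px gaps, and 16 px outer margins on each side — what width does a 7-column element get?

Take off 32 px of margins, leaving 2504.5 px.
Subtracting 18 gaps of 32 leaves 1928.5 for 19 columns, so c = 101.5 px.
Span of 7: 7·101.5 + 6·32 = 710.5 + 192 = 902.5 px.

902.5 px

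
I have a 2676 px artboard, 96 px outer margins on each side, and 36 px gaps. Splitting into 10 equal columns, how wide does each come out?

Inside the margins: 2676 − 192 = 2484 px.
10 columns + 9 gaps: 10c + 9·36 = 2484.
10c = 2484 − 324 = 2160, so c = 216 px.

216 px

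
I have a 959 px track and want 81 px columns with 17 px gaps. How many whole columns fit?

Each extra column adds 81 + 17 = 98 px.
(959 + 17) / 98 = 9.96, so 9 columns fit.

9 columns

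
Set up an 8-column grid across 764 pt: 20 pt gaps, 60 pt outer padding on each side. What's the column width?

63 pt

Subtract both margins: 764 − 2·60 = 644 pt.
Subtracting 7 gaps of 20 leaves 504 for 8 columns, so c = 63 pt.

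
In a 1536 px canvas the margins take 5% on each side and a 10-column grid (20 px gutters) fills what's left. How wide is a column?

120.24 px

1536 × (1 − 2·5%) = 1536 × 90% = 1382.4 px for the columns.
Subtracting 9 gutters of 20 leaves 1202.4 for 10 columns, so c = 120.24 px.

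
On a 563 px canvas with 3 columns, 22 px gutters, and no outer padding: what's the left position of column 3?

3c + 2·22 = 563 → 3c = 519 → c = 173 px.
Each column+gutter stride is 195 px; with no margin, 2 of them is 390 px.

390 px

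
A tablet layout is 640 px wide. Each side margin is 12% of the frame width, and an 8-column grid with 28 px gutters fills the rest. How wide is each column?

36.3 px

640 × (1 − 2·12%) = 640 × 76% = 486.4 px for the columns.
8 columns + 7 gutters: 8c + 7·28 = 486.4.
8c = 486.4 − 196 = 290.4, so c = 36.3 px.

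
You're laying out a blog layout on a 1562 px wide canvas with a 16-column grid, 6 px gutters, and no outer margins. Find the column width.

92 px

Subtracting 15 gutters of 6 leaves 1472 for 16 columns, so c = 92 px.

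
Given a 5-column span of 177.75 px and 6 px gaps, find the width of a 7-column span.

251.25 px

5 columns + 4 gaps: 5c + 4·6 = 177.75.
5c = 177.75 − 24 = 153.75, so c = 30.75 px.
Span of 7: 7·30.75 + 6·6 = 215.25 + 36 = 251.25 px.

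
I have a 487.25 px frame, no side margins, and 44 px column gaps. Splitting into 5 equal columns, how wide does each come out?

5 columns + 4 column gaps: 5c + 4·44 = 487.25.
5c = 487.25 − 176 = 311.25, so c = 62.25 px.

62.25 px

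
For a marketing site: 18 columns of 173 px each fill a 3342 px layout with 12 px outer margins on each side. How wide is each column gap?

12 px

Inside the margins: 3342 − 24 = 3318 px.
Columns use 3114 px, leaving 204 px across 17 column gaps = 12 px each.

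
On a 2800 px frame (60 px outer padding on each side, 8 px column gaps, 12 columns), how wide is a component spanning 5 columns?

1112 px

Inside the margins: 2800 − 120 = 2680 px.
12 columns + 11 column gaps: 12c + 11·8 = 2680.
12c = 2680 − 88 = 2592, so c = 216 px.
Span of 5: 5·216 + 4·8 = 1080 + 32 = 1112 px.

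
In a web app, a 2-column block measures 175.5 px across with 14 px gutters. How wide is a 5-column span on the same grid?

2 columns + 1 gutter: 2c + 1·14 = 175.5.
2c = 175.5 − 14 = 161.5, so c = 80.75 px.
Span of 5: 5·80.75 + 4·14 = 403.75 + 56 = 459.75 px.

459.75 px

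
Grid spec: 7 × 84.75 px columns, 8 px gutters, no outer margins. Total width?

Layout = 7·84.75 + 6·8 = 593.25 + 48 = 641.25 px.

641.25 px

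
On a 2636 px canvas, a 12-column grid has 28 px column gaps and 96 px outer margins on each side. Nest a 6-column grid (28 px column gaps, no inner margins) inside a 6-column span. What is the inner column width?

Subtract both margins: 2636 − 2·96 = 2444 px.
Subtracting 11 column gaps of 28 leaves 2136 for 12 columns, so c = 178 px.
6 columns plus 5 column gaps: 1068 + 140 = 1208 px.
Subtracting 5 column gaps of 28 leaves 1068 for 6 columns, so d = 178 px.

178 px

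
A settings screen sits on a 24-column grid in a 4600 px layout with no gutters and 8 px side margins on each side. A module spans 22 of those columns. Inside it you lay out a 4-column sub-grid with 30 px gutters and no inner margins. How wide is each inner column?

Outer content = 4600 − 2·8 = 4584 px.
With no gutters, each column is 4584/24 = 191 px.
22-column span = 22·191 = 4202 px.
Subtracting 3 gutters of 30 leaves 4112 for 4 columns, so d = 1028 px.

1028 px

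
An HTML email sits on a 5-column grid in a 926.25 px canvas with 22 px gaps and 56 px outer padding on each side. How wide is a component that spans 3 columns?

479.75 px

Subtract both margins: 926.25 − 2·56 = 814.25 px.
Subtracting 4 gaps of 22 leaves 726.25 for 5 columns, so c = 145.25 px.
Span of 3: 3·145.25 + 2·22 = 435.75 + 44 = 479.75 px.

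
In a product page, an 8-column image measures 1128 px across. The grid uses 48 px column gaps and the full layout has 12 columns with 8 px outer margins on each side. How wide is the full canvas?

Subtracting 7 column gaps of 48 leaves 792 for 8 columns, so c = 99 px.
Adding margins, columns and gutters: 16 + 1188 + 528 = 1732 px.

1732 px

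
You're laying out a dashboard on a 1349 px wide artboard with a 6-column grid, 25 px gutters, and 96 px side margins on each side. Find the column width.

Content width = 1349 − 2·96 = 1157 px.
6 columns + 5 gutters: 6c + 5·25 = 1157.
6c = 1157 − 125 = 1032, so c = 172 px.

172 px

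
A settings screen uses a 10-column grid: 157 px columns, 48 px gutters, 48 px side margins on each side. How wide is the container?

Container = 2·48 + 10·157 + 9·48 = 96 + 1570 + 432 = 2098 px.

2098 px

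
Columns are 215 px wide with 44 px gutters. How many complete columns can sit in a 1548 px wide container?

6 columns

k columns need k·215 + (k−1)·44 = k·259 − 44.
k·259 − 44 ≤ 1548 → k ≤ 1592 / 259 ≈ 6.15, so k = 6.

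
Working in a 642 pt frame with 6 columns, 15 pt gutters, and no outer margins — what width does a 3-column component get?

313.5 pt

Subtracting 5 gutters of 15 leaves 567 for 6 columns, so c = 94.5 pt.
3-column span = 3·94.5 + 2·15 = 313.5 pt.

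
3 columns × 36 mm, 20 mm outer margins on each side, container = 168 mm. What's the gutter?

10 mm

Content width = 168 − 2·20 = 128 mm.
Columns use 108 mm, leaving 20 mm across 2 gutters = 10 mm each.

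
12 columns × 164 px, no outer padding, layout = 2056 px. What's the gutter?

Columns use 1968 px, leaving 88 px across 11 gutters = 8 px each.

8 px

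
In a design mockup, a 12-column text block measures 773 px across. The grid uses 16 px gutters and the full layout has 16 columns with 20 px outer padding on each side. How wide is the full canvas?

12c + 11·16 = 773 → 12c = 597 → c = 49.75 px.
Adding margins, columns and gutters: 40 + 796 + 240 = 1076 px.

1076 px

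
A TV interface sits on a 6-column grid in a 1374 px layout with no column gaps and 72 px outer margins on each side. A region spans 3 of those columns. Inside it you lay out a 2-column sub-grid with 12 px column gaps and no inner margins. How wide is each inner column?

301.5 px

Outer content = 1374 − 2·72 = 1230 px.
1230 / 6 = 205 px per column.
3-column span = 3·205 = 615 px.
2 columns + 1 column gap: 2d + 1·12 = 615.
2d = 615 − 12 = 603, so d = 301.5 px.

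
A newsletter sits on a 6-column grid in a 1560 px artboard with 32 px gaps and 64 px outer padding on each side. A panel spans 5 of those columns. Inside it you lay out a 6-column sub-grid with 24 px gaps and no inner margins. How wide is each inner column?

178 px

Take off 128 px of margins, leaving 1432 px.
1432 − 5·32 = 1272; ÷6 gives c = 212 px.
Span of 5: 5·212 + 4·32 = 1060 + 128 = 1188 px.
1188 − 5·24 = 1068; ÷6 gives d = 178 px.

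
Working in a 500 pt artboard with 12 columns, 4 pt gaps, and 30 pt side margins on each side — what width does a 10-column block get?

Content width = 500 − 2·30 = 440 pt.
Subtracting 11 gaps of 4 leaves 396 for 12 columns, so c = 33 pt.
10 columns plus 9 gaps: 330 + 36 = 366 pt.

366 pt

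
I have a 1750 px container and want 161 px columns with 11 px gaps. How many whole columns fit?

10 columns

10 columns: 10·161 + 9·11 = 1709 px ≤ 1750.
11 columns: 1881 px > 1750. So 10.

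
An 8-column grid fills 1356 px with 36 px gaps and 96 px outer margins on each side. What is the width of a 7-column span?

1014 px

Take off 192 px of margins, leaving 1164 px.
8c + 7·36 = 1164 → 8c = 912 → c = 114 px.
7-column span = 7·114 + 6·36 = 1014 px.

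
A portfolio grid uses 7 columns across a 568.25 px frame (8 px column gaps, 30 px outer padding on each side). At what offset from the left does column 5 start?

Subtract both margins: 568.25 − 2·30 = 508.25 px.
Subtracting 6 column gaps of 8 leaves 460.25 for 7 columns, so c = 65.75 px.
Each column+gutter stride is 73.75 px; 4 of them past the 30 px margin is 30 + 295 = 325 px.

325 px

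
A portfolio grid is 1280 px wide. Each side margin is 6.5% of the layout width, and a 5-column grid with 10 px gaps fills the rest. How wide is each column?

214.72 px

Each margin = 6.5% of 1280 = 83.2 px; content = 1280 − 2·83.2 = 1113.6 px.
1113.6 − 4·10 = 1073.6; ÷5 gives c = 214.72 px.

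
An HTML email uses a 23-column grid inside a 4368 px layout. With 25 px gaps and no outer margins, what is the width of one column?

23 columns + 22 gaps: 23c + 22·25 = 4368.
23c = 4368 − 550 = 3818, so c = 166 px.

166 px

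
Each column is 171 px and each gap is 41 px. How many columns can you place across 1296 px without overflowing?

6 columns

k columns need k·171 + (k−1)·41 = k·212 − 41.
k·212 − 41 ≤ 1296 → k ≤ 1337 / 212 ≈ 6.31, so k = 6.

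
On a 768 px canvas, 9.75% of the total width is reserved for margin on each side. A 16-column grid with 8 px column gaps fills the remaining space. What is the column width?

31.14 px

Margins: 9.75% × 768 = 74.88 px each, so content = 768 − 149.76 = 618.24 px.
618.24 − 15·8 = 498.24; ÷16 gives c = 31.14 px.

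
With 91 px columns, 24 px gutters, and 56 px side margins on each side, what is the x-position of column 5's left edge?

516 px

Each column+gutter stride is 115 px; 4 of them past the 56 px margin is 56 + 460 = 516 px.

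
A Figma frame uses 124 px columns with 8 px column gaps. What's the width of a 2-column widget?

256 px

Span of 2: 2·124 + 1·8 = 248 + 8 = 256 px.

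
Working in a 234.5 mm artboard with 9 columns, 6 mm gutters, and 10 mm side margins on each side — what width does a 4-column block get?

92 mm

Subtract both margins: 234.5 − 2·10 = 214.5 mm.
9c + 8·6 = 214.5 → 9c = 166.5 → c = 18.5 mm.
Span of 4: 4·18.5 + 3·6 = 74 + 18 = 92 mm.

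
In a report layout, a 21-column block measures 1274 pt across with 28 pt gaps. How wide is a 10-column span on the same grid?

21c + 20·28 = 1274 → 21c = 714 → c = 34 pt.
10-column span = 10·34 + 9·28 = 592 pt.

592 pt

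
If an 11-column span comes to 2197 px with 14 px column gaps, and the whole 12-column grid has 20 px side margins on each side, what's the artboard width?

Subtracting 10 column gaps of 14 leaves 2057 for 11 columns, so c = 187 px.
Adding margins, columns and gutters: 40 + 2244 + 154 = 2438 px.

2438 px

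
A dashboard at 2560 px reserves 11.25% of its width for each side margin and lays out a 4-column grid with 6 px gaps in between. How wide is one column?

Margins: 11.25% × 2560 = 288 px each, so content = 2560 − 576 = 1984 px.
1984 − 3·6 = 1966; ÷4 gives c = 491.5 px.

491.5 px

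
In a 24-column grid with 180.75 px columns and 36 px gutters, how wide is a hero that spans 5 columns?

5-column span = 5·180.75 + 4·36 = 1047.75 px.

1047.75 px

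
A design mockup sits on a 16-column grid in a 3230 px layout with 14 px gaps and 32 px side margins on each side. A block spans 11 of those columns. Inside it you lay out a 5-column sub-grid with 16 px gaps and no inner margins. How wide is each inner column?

421.65 px

Inside the margins: 3230 − 64 = 3166 px.
16 columns + 15 gaps: 16c + 15·14 = 3166.
16c = 3166 − 210 = 2956, so c = 184.75 px.
Span of 11: 11·184.75 + 10·14 = 2032.25 + 140 = 2172.25 px.
5d + 4·16 = 2172.25 → 5d = 2108.25 → d = 421.65 px.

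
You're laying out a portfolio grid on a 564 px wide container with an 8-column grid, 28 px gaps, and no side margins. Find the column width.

Subtracting 7 gaps of 28 leaves 368 for 8 columns, so c = 46 px.

46 px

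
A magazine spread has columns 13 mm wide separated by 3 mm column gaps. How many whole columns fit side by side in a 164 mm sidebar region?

10 columns

10 columns: 10·13 + 9·3 = 157 mm ≤ 164.
11 columns: 173 mm > 164. So 10.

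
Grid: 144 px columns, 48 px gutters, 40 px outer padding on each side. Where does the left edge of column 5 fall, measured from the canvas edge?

808 px

Each column+gutter stride is 192 px; 4 of them past the 40 px margin is 40 + 768 = 808 px.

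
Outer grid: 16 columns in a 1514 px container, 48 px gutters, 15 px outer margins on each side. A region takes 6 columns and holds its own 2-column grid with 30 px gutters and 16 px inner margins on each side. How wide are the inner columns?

Subtract both margins: 1514 − 2·15 = 1484 px.
1484 − 15·48 = 764; ÷16 gives c = 47.75 px.
6 columns plus 5 gutters: 286.5 + 240 = 526.5 px.
Inner content = 526.5 − 2·16 = 494.5 px.
2d + 1·30 = 494.5 → 2d = 464.5 → d = 232.25 px.

232.25 px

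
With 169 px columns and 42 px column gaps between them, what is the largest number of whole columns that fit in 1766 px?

8 columns

8 columns: 8·169 + 7·42 = 1646 px ≤ 1766.
9 columns: 1857 px > 1766. So 8.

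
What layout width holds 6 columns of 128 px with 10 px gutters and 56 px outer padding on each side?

Layout = 2·56 + 6·128 + 5·10 = 112 + 768 + 50 = 930 px.

930 px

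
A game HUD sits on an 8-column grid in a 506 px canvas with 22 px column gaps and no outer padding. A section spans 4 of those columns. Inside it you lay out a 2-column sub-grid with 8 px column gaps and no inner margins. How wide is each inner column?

506 − 7·22 = 352; ÷8 gives c = 44 px.
Span of 4: 4·44 + 3·22 = 176 + 66 = 242 px.
Subtracting 1 column gap of 8 leaves 234 for 2 columns, so d = 117 px.

117 px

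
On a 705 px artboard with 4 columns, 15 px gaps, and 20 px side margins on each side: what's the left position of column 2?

Inside the margins: 705 − 40 = 665 px.
Subtracting 3 gaps of 15 leaves 620 for 4 columns, so c = 155 px.
Each column+gutter stride is 170 px; 1 of them past the 20 px margin is 20 + 170 = 190 px.

190 px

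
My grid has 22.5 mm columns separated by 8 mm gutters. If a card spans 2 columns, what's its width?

53 mm

2 columns plus 1 gutter: 45 + 8 = 53 mm.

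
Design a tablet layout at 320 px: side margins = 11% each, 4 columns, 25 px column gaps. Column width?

320 × (1 − 2·11%) = 320 × 78% = 249.6 px for the columns.
Subtracting 3 column gaps of 25 leaves 174.6 for 4 columns, so c = 43.65 px.

43.65 px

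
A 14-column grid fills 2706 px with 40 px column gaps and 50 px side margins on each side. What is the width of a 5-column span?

905 px

Inside the margins: 2706 − 100 = 2606 px.
Subtracting 13 column gaps of 40 leaves 2086 for 14 columns, so c = 149 px.
Span of 5: 5·149 + 4·40 = 745 + 160 = 905 px.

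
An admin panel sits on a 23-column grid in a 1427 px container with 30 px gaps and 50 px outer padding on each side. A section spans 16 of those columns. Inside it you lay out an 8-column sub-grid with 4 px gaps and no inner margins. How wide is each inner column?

110.75 px

Subtract both margins: 1427 − 2·50 = 1327 px.
1327 − 22·30 = 667; ÷23 gives c = 29 px.
16 columns plus 15 gaps: 464 + 450 = 914 px.
914 − 7·4 = 886; ÷8 gives d = 110.75 px.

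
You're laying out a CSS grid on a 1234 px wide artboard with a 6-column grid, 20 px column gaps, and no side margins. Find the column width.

189 px

Subtracting 5 column gaps of 20 leaves 1134 for 6 columns, so c = 189 px.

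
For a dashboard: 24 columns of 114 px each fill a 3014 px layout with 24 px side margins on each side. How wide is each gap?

10 px

Subtract both margins: 3014 − 2·24 = 2966 px.
24 columns take 24·114 = 2736 px; remaining 230 splits into 23 gaps.
g = 230 / 23 = 10 px.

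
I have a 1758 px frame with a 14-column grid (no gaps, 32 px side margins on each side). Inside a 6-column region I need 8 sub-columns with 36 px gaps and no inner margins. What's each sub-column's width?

Subtract both margins: 1758 − 2·32 = 1694 px.
1694 / 14 = 121 px per column.
With no gaps, 6 columns span 6·121 = 726 px.
726 − 7·36 = 474; ÷8 gives d = 59.25 px.

59.25 px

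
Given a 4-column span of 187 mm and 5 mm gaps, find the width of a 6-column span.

4c + 3·5 = 187 → 4c = 172 → c = 43 mm.
6 columns plus 5 gaps: 258 + 25 = 283 mm.

283 mm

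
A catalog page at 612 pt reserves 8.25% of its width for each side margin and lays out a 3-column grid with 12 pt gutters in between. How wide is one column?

162.34 pt

Margins: 8.25% × 612 = 50.49 pt each, so content = 612 − 100.98 = 511.02 pt.
3c + 2·12 = 511.02 → 3c = 487.02 → c = 162.34 pt.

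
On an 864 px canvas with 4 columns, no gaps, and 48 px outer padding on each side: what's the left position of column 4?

Inside the margins: 864 − 96 = 768 px.
4c = 768 → c = 192 px.
Before column 4: the margin + 3 columns + 3 gaps.
Offset = 48 + 3·(192 + 0) = 48 + 576 = 624 px.

624 px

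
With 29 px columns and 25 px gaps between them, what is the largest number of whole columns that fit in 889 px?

k columns need k·29 + (k−1)·25 = k·54 − 25.
k·54 − 25 ≤ 889 → k ≤ 914 / 54 ≈ 16.93, so k = 16.

16 columns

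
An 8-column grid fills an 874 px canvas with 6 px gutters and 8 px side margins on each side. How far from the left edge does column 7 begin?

656 px

Take off 16 px of margins, leaving 858 px.
Subtracting 7 gutters of 6 leaves 816 for 8 columns, so c = 102 px.
Each column+gutter stride is 108 px; 6 of them past the 8 px margin is 8 + 648 = 656 px.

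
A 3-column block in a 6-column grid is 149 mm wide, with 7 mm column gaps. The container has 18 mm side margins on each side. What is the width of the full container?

341 mm

149 − 2·7 = 135; ÷3 gives c = 45 mm.
Adding margins, columns and gutters: 36 + 270 + 35 = 341 mm.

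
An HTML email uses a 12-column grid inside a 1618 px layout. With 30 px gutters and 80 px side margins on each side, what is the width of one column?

94 px

Take off 160 px of margins, leaving 1458 px.
Subtracting 11 gutters of 30 leaves 1128 for 12 columns, so c = 94 px.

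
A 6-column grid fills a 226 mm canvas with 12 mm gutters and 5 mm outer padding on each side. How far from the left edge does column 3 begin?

81 mm

Inside the margins: 226 − 10 = 216 mm.
6 columns + 5 gutters: 6c + 5·12 = 216.
6c = 216 − 60 = 156, so c = 26 mm.
Column 3 starts at margin + 2·(column + gutter) = 5 + 2·38 = 81 mm.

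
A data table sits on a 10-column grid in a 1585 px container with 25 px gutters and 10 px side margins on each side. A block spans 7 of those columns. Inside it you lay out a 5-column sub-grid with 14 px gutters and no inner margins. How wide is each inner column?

Take off 20 px of margins, leaving 1565 px.
10 columns + 9 gutters: 10c + 9·25 = 1565.
10c = 1565 − 225 = 1340, so c = 134 px.
7 columns plus 6 gutters: 938 + 150 = 1088 px.
1088 − 4·14 = 1032; ÷5 gives d = 206.4 px.

206.4 px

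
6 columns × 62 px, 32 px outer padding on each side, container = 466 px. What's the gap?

6 px

Content width = 466 − 2·32 = 402 px.
6·62 + 5g = 402 → 5g = 30 → g = 6 px.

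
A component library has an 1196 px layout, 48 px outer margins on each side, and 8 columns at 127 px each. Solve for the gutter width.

12 px

Take off 96 px of margins, leaving 1100 px.
8 columns take 8·127 = 1016 px; remaining 84 splits into 7 gutters.
g = 84 / 7 = 12 px.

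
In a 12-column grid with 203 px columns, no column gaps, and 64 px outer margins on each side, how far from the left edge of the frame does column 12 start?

2297 px

Column 12 starts at margin + 11·(column + gutter) = 64 + 11·203 = 2297 px.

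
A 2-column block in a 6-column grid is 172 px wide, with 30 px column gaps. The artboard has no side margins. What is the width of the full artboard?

2 columns + 1 column gap: 2c + 1·30 = 172.
2c = 172 − 30 = 142, so c = 71 px.
Artboard = 6·71 + 5·30 = 426 + 150 = 576 px.

576 px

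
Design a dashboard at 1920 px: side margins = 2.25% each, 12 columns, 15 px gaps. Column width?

139.05 px

Margins: 2.25% × 1920 = 43.2 px each, so content = 1920 − 86.4 = 1833.6 px.
12c + 11·15 = 1833.6 → 12c = 1668.6 → c = 139.05 px.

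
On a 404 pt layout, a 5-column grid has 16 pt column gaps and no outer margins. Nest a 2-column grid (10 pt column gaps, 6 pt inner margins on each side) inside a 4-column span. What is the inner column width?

149 pt

404 − 4·16 = 340; ÷5 gives c = 68 pt.
4-column span = 4·68 + 3·16 = 320 pt.
Inner content = 320 − 2·6 = 308 pt.
308 − 1·10 = 298; ÷2 gives d = 149 pt.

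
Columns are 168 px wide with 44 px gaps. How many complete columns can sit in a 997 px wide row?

4 columns

Each extra column adds 168 + 44 = 212 px.
(997 + 44) / 212 = 4.91, so 4 columns fit.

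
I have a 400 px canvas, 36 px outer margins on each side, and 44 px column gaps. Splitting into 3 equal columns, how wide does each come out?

80 px

Subtract both margins: 400 − 2·36 = 328 px.
Subtracting 2 column gaps of 44 leaves 240 for 3 columns, so c = 80 px.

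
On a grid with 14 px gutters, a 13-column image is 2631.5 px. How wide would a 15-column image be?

13 columns + 12 gutters: 13c + 12·14 = 2631.5.
13c = 2631.5 − 168 = 2463.5, so c = 189.5 px.
15 columns plus 14 gutters: 2842.5 + 196 = 3038.5 px.

3038.5 px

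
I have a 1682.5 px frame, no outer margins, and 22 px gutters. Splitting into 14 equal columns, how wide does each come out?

14c + 13·22 = 1682.5 → 14c = 1396.5 → c = 99.75 px.

99.75 px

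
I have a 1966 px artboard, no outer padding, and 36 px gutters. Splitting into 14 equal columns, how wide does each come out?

1966 − 13·36 = 1498; ÷14 gives c = 107 px.

107 px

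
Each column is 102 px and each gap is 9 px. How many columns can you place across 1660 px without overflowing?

k columns need k·102 + (k−1)·9 = k·111 − 9.
k·111 − 9 ≤ 1660 → k ≤ 1669 / 111 ≈ 15.04, so k = 15.

15 columns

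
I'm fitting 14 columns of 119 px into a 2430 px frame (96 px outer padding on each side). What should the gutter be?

Inside the margins: 2430 − 192 = 2238 px.
14·119 + 13g = 2238 → 13g = 572 → g = 44 px.

44 px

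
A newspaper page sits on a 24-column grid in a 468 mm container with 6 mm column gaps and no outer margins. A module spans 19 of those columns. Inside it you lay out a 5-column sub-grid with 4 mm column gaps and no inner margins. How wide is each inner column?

24c + 23·6 = 468 → 24c = 330 → c = 13.75 mm.
19-column span = 19·13.75 + 18·6 = 369.25 mm.
5d + 4·4 = 369.25 → 5d = 353.25 → d = 70.65 mm.

70.65 mm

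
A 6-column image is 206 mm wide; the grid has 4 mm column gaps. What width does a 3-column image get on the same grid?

101 mm

Subtracting 5 column gaps of 4 leaves 186 for 6 columns, so c = 31 mm.
3-column span = 3·31 + 2·4 = 101 mm.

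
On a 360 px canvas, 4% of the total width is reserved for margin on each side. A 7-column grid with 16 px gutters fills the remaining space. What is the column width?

33.6 px

360 × (1 − 2·4%) = 360 × 92% = 331.2 px for the columns.
Subtracting 6 gutters of 16 leaves 235.2 for 7 columns, so c = 33.6 px.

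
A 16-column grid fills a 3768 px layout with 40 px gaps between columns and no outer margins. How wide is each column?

198 px

3768 − 15·40 = 3168; ÷16 gives c = 198 px.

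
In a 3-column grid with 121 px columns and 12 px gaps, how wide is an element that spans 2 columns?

254 px

2-column span = 2·121 + 1·12 = 254 px.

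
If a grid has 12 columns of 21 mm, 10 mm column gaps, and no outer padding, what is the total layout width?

362 mm

Summing: 252 + 110 = 362 mm.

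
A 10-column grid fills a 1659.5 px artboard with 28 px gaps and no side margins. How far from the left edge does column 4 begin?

10 columns + 9 gaps: 10c + 9·28 = 1659.5.
10c = 1659.5 − 252 = 1407.5, so c = 140.75 px.
Before column 4: 3 columns + 3 gaps.
Offset = 3·(140.75 + 28) = 3·168.75 = 506.25 px.

506.25 px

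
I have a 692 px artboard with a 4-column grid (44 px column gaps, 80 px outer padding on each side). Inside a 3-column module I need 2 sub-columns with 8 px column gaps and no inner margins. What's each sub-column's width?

190 px

Inside the margins: 692 − 160 = 532 px.
532 − 3·44 = 400; ÷4 gives c = 100 px.
3-column span = 3·100 + 2·44 = 388 px.
2d + 1·8 = 388 → 2d = 380 → d = 190 px.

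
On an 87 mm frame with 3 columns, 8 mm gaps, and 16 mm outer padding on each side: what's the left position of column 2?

Subtract both margins: 87 − 2·16 = 55 mm.
3c + 2·8 = 55 → 3c = 39 → c = 13 mm.
Before column 2: the margin + 1 column + 1 gap.
Offset = 16 + 1·(13 + 8) = 16 + 21 = 37 mm.

37 mm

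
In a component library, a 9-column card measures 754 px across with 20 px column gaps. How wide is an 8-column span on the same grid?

9 columns + 8 column gaps: 9c + 8·20 = 754.
9c = 754 − 160 = 594, so c = 66 px.
Span of 8: 8·66 + 7·20 = 528 + 140 = 668 px.

668 px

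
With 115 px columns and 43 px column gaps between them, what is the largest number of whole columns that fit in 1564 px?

10 columns

10 columns: 10·115 + 9·43 = 1537 px ≤ 1564.
11 columns: 1695 px > 1564. So 10.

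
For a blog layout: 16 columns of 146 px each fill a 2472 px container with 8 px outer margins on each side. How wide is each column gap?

8 px

Take off 16 px of margins, leaving 2456 px.
Columns use 2336 px, leaving 120 px across 15 column gaps = 8 px each.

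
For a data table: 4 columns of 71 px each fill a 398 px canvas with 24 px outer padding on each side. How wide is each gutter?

22 px

Take off 48 px of margins, leaving 350 px.
4·71 + 3g = 350 → 3g = 66 → g = 22 px.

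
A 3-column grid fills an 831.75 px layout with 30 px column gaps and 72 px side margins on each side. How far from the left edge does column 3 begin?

Inside the margins: 831.75 − 144 = 687.75 px.
3c + 2·30 = 687.75 → 3c = 627.75 → c = 209.25 px.
Before column 3: the margin + 2 columns + 2 column gaps.
Offset = 72 + 2·(209.25 + 30) = 72 + 478.5 = 550.5 px.

550.5 px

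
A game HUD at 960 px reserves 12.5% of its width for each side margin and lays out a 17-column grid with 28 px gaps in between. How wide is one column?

Margins: 12.5% × 960 = 120 px each, so content = 960 − 240 = 720 px.
17c + 16·28 = 720 → 17c = 272 → c = 16 px.

16 px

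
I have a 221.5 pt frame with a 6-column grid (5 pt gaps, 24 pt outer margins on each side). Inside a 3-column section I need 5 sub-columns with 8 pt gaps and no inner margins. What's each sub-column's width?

Inside the margins: 221.5 − 48 = 173.5 pt.
6 columns + 5 gaps: 6c + 5·5 = 173.5.
6c = 173.5 − 25 = 148.5, so c = 24.75 pt.
3-column span = 3·24.75 + 2·5 = 84.25 pt.
5 columns + 4 gaps: 5d + 4·8 = 84.25.
5d = 84.25 − 32 = 52.25, so d = 10.45 pt.

10.45 pt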